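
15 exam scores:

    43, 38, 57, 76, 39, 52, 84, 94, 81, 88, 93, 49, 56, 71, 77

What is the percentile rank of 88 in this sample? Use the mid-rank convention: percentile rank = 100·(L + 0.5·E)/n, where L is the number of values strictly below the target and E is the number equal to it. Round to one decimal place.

Sorted: 38, 39, 43, 49, 52, 56, 57, 71, 76, 77, 81, 84, 88, 93, 94.
Count below 88: L = 12; count equal: E = 1; n = 15.
Percentile rank = 100·(12 + 0.5·1)/15 = 100·12.5/15 = 83.33.

83.3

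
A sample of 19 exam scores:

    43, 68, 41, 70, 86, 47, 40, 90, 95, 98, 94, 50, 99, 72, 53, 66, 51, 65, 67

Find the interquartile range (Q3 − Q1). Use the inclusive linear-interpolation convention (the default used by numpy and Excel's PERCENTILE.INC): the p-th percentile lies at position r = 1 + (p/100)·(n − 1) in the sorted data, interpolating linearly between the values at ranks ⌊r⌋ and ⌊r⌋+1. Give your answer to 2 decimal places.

37.50

Sorted: 40, 41, 43, 47, 50, 51, 53, 65, 66, 67, 68, 70, 72, 86, 90, 94, 95, 98, 99.
n = 19.
P25: r = 5.5; ranks 5–6 are 50, 51; interpolating gives 50.5.
P75: r = 14.5; ranks 14–15 are 86, 90; interpolating gives 88.
Difference: 88 − 50.5 = 37.5.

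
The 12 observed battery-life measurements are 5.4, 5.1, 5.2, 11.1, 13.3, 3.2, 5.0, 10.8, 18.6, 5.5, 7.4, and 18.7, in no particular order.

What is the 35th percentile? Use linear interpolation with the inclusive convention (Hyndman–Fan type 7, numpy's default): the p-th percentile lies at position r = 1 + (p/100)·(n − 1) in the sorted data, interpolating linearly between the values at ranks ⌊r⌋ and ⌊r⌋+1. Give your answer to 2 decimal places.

5.37

Sorted: 3.2, 5.0, 5.1, 5.2, 5.4, 5.5, 7.4, 10.8, 11.1, 13.3, 18.6, 18.7.
n = 12.
r = 1 + (35/100)·(12 − 1) = 1 + 3.85 = 4.85.
Rank 4 is 5.2 and rank 5 is 5.4.
Interpolate: 5.2 + 0.85·(5.4 − 5.2) = 5.2 + 0.85·0.2 = 5.37.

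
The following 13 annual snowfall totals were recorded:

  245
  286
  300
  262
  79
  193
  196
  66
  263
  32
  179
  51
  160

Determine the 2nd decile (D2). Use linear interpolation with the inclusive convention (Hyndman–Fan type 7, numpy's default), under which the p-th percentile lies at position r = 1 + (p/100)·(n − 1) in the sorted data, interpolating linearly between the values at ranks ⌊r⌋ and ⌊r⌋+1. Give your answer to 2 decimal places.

Sorted: 32, 51, 66, 79, 160, 179, 193, 196, 245, 262, 263, 286, 300.
n = 13.
r = 1 + (20/100)·(13 − 1) = 1 + 2.4 = 3.4.
Rank 3 is 66 and rank 4 is 79.
Interpolate: 66 + 0.4·(79 − 66) = 66 + 0.4·13 = 71.2.

71.20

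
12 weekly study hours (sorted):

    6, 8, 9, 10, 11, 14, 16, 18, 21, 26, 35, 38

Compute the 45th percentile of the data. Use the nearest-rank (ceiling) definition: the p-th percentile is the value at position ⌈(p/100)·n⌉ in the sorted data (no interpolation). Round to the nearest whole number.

14

n = 12.
Position = ⌈45/100 · 12⌉ = ⌈5.4⌉ = 6.
The value at rank 6 is 14.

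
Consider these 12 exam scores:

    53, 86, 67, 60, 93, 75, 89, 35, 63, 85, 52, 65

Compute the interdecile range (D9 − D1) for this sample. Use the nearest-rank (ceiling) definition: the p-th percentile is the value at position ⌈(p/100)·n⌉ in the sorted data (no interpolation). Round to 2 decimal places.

Sorted: 35, 52, 53, 60, 63, 65, 67, 75, 85, 86, 89, 93.
n = 12.
P10: rank ⌈10/100·12⌉ = 2 → 52.
P90: rank ⌈90/100·12⌉ = 11 → 89.
Difference: 89 − 52 = 37.

37.00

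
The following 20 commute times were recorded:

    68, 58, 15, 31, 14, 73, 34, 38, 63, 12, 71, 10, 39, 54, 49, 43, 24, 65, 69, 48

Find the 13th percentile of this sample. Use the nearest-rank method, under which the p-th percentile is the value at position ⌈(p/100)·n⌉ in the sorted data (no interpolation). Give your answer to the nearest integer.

14

Sorted: 10, 12, 14, 15, 24, 31, 34, 38, 39, 43, 48, 49, 54, 58, 63, 65, 68, 69, 71, 73.
n = 20.
Position = ⌈13/100 · 20⌉ = ⌈2.6⌉ = 3.
The value at rank 3 is 14.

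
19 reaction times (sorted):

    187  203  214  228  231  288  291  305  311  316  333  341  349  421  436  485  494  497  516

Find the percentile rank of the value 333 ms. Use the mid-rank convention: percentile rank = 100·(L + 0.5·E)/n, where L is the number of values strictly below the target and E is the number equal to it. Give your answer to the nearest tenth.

Count below 333: L = 10; count equal: E = 1; n = 19.
Percentile rank = 100·(10 + 0.5·1)/19 = 100·10.5/19 = 55.26.

55.3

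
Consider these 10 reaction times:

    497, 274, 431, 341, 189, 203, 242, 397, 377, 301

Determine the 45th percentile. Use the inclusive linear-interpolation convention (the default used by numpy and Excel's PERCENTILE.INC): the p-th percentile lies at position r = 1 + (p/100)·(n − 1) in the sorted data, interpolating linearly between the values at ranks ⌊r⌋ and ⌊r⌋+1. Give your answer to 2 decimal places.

Sorted: 189, 203, 242, 274, 301, 341, 377, 397, 431, 497.
n = 10.
r = 1 + (45/100)·(10 − 1) = 1 + 4.05 = 5.05.
Rank 5 is 301 and rank 6 is 341.
Interpolate: 301 + 0.05·(341 − 301) = 301 + 0.05·40 = 303.

303.00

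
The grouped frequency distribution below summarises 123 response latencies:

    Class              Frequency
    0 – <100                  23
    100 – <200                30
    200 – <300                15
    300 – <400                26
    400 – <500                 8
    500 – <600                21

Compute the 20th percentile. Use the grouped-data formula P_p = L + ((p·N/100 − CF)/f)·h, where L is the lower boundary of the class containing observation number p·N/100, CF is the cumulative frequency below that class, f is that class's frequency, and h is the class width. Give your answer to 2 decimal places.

105.33

N = 123; target position k = 20/100 · 123 = 24.6.
Cumulative frequencies: 23, 53, 68, 94, 102, 123.
Observation 24.6 falls in the class 100 – <200.
L = 100, CF = 23, f = 30, h = 100.
P20 = 100 + ((24.6 − 23)/30)·100 = 100 + 5.33333 = 105.333.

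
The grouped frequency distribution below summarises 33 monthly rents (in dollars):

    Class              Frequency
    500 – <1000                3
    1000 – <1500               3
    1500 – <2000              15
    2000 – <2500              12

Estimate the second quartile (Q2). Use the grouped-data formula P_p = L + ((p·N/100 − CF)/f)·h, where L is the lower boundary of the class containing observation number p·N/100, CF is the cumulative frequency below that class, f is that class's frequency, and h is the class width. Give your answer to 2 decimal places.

N = 33; target position k = 50/100 · 33 = 16.5.
Cumulative frequencies: 3, 6, 21, 33.
Observation 16.5 falls in the class 1500 – <2000.
L = 1500, CF = 6, f = 15, h = 500.
P50 = 1500 + ((16.5 − 6)/15)·500 = 1500 + 350 = 1850.

1850.00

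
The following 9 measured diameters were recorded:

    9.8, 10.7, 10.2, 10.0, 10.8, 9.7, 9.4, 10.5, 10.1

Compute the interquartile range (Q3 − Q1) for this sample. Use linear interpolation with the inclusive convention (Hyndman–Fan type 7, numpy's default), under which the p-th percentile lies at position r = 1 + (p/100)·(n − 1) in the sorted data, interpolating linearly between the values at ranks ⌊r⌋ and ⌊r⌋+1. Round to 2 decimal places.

0.70

Sorted: 9.4, 9.7, 9.8, 10.0, 10.1, 10.2, 10.5, 10.7, 10.8.
n = 9.
P25: r = 3 (integer) → 9.8.
P75: r = 7 (integer) → 10.5.
Difference: 10.5 − 9.8 = 0.7.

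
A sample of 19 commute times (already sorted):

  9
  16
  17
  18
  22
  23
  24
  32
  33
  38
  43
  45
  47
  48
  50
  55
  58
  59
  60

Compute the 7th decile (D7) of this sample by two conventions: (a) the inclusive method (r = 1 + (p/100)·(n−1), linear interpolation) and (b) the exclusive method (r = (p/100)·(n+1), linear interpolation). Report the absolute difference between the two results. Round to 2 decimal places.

0.40

n = 19.
(a) r = 13.6; between ranks 13 (47) and 14 (48): 47.6.
(b) r = 14 → value at rank 14 = 48.
|47.6 − 48| = 0.4.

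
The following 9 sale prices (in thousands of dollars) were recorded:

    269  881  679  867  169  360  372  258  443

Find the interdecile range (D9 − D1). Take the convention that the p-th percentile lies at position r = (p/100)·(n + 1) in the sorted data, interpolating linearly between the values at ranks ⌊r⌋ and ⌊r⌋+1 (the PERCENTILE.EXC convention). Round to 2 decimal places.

Sorted: 169, 258, 269, 360, 372, 443, 679, 867, 881.
n = 9.
P10: r = 1 (integer) → 169.
P90: r = 9 (integer) → 881.
Difference: 881 − 169 = 712.

712.00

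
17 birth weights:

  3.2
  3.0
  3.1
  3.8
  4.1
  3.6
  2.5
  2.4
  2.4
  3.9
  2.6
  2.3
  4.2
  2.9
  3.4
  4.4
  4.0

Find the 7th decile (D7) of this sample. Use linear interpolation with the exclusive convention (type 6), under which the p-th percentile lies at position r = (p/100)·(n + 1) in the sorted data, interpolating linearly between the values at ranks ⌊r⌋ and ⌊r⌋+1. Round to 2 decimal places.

3.86

Sorted: 2.3, 2.4, 2.4, 2.5, 2.6, 2.9, 3.0, 3.1, 3.2, 3.4, 3.6, 3.8, 3.9, 4.0, 4.1, 4.2, 4.4.
n = 17.
r = (70/100)·(17 + 1) = 12.6.
Rank 12 is 3.8 and rank 13 is 3.9.
Interpolate: 3.8 + 0.6·(3.9 − 3.8) = 3.8 + 0.6·0.1 = 3.86.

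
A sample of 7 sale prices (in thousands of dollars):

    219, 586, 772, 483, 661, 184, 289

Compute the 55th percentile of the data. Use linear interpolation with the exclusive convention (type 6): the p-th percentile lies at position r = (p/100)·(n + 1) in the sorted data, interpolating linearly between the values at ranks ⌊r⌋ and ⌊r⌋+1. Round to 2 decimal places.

524.20

Sorted: 184, 219, 289, 483, 586, 661, 772.
n = 7.
r = (55/100)·(7 + 1) = 4.4.
Rank 4 is 483 and rank 5 is 586.
Interpolate: 483 + 0.4·(586 − 483) = 483 + 0.4·103 = 524.2.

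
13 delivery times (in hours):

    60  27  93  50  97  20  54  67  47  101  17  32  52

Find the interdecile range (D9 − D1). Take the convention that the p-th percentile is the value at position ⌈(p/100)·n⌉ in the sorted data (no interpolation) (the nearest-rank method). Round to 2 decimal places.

77.00

Sorted: 17, 20, 27, 32, 47, 50, 52, 54, 60, 67, 93, 97, 101.
n = 13.
P10: rank ⌈10/100·13⌉ = 2 → 20.
P90: rank ⌈90/100·13⌉ = 12 → 97.
Difference: 97 − 20 = 77.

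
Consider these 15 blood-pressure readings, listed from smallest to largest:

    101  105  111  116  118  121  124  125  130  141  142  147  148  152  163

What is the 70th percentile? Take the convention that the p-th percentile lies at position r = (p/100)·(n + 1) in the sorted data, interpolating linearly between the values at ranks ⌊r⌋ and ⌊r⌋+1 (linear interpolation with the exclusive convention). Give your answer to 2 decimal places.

143.00

n = 15.
r = (70/100)·(15 + 1) = 11.2.
Rank 11 is 142 and rank 12 is 147.
Interpolate: 142 + 0.2·(147 − 142) = 142 + 0.2·5 = 143.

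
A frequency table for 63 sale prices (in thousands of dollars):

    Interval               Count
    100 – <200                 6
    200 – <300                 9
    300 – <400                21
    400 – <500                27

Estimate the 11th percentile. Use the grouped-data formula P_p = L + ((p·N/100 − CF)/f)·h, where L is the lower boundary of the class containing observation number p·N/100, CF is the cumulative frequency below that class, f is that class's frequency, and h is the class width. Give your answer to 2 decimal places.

N = 63; target position k = 11/100 · 63 = 6.93.
Cumulative frequencies: 6, 15, 36, 63.
Observation 6.93 falls in the class 200 – <300.
L = 200, CF = 6, f = 9, h = 100.
P11 = 200 + ((6.93 − 6)/9)·100 = 200 + 10.3333 = 210.333.

210.33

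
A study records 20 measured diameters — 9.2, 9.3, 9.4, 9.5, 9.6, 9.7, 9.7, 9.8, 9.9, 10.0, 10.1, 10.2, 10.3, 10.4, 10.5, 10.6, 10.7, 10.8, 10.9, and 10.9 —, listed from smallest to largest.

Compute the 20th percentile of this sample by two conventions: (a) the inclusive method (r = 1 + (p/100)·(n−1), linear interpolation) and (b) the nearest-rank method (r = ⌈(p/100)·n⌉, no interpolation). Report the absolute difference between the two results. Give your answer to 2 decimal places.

0.08

n = 20.
(a) r = 4.8; between ranks 4 (9.5) and 5 (9.6): 9.58.
(b) the nearest-rank method: rank 4 → 9.5.
|9.58 − 9.5| = 0.08.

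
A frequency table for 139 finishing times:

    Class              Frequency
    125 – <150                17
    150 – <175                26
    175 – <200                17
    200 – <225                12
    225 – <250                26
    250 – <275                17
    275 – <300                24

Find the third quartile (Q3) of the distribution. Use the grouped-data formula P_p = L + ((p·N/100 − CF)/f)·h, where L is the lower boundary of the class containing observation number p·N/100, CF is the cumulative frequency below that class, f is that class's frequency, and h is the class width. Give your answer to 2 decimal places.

259.19

N = 139; target position k = 75/100 · 139 = 104.25.
Cumulative frequencies: 17, 43, 60, 72, 98, 115, 139.
Observation 104.25 falls in the class 250 – <275.
L = 250, CF = 98, f = 17, h = 25.
P75 = 250 + ((104.25 − 98)/17)·25 = 250 + 9.19118 = 259.191.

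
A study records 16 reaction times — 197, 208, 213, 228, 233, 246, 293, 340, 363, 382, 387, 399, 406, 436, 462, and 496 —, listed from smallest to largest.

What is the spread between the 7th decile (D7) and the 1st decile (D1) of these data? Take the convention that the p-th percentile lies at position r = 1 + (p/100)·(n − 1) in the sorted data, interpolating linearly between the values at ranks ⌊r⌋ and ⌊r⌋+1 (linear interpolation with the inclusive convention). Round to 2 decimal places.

n = 16.
P10: r = 2.5; ranks 2–3 are 208, 213; interpolating gives 210.5.
P70: r = 11.5; ranks 11–12 are 387, 399; interpolating gives 393.
Difference: 393 − 210.5 = 182.5.

182.50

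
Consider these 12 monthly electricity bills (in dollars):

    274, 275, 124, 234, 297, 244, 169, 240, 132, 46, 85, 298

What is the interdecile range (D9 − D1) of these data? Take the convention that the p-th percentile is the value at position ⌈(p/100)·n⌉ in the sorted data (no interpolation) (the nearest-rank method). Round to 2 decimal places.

Sorted: 46, 85, 124, 132, 169, 234, 240, 244, 274, 275, 297, 298.
n = 12.
P10: rank ⌈10/100·12⌉ = 2 → 85.
P90: rank ⌈90/100·12⌉ = 11 → 297.
Difference: 297 − 85 = 212.

212.00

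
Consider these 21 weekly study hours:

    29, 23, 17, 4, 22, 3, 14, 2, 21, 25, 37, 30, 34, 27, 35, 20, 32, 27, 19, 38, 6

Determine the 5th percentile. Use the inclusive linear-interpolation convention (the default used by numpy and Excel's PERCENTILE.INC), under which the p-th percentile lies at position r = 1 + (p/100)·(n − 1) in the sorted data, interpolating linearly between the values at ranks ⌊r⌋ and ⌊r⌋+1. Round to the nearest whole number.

3

Sorted: 2, 3, 4, 6, 14, 17, 19, 20, 21, 22, 23, 25, 27, 27, 29, 30, 32, 34, 35, 37, 38.
n = 21.
r = 1 + (5/100)·(21 − 1) = 1 + 1 = 2.
r is an integer, so P5 is the value at rank 2: 3.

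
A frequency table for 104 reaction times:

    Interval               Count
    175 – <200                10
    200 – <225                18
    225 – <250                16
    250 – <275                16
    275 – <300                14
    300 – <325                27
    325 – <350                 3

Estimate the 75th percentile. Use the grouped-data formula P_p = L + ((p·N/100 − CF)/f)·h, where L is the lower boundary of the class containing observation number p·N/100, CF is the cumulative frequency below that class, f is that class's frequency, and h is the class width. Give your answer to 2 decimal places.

N = 104; target position k = 75/100 · 104 = 78.
Cumulative frequencies: 10, 28, 44, 60, 74, 101, 104.
Observation 78 falls in the class 300 – <325.
L = 300, CF = 74, f = 27, h = 25.
P75 = 300 + ((78 − 74)/27)·25 = 300 + 3.7037 = 303.704.

303.70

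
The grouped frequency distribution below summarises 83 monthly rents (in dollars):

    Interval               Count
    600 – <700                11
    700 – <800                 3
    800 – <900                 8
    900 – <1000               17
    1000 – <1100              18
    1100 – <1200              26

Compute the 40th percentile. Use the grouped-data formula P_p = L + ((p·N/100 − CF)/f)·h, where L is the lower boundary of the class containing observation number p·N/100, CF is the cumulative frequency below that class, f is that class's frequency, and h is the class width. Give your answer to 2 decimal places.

965.88

N = 83; target position k = 40/100 · 83 = 33.2.
Cumulative frequencies: 11, 14, 22, 39, 57, 83.
Observation 33.2 falls in the class 900 – <1000.
L = 900, CF = 22, f = 17, h = 100.
P40 = 900 + ((33.2 − 22)/17)·100 = 900 + 65.8824 = 965.882.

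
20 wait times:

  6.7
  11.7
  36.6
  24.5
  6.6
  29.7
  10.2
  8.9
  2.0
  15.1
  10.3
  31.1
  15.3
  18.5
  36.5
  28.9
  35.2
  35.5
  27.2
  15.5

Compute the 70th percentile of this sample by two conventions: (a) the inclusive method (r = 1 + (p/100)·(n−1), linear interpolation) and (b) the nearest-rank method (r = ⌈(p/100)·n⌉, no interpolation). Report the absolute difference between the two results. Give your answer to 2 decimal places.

Sorted: 2.0, 6.6, 6.7, 8.9, 10.2, 10.3, 11.7, 15.1, 15.3, 15.5, 18.5, 24.5, 27.2, 28.9, 29.7, 31.1, 35.2, 35.5, 36.5, 36.6.
n = 20.
(a) r = 14.3; between ranks 14 (28.9) and 15 (29.7): 29.14.
(b) the nearest-rank method: rank 14 → 28.9.
|29.14 − 28.9| = 0.24.

0.24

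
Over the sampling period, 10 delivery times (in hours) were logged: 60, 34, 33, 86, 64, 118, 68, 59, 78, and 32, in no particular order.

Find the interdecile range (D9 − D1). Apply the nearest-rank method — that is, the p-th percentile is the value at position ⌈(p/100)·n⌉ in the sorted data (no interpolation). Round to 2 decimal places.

54.00

Sorted: 32, 33, 34, 59, 60, 64, 68, 78, 86, 118.
n = 10.
P10: rank ⌈10/100·10⌉ = 1 → 32.
P90: rank ⌈90/100·10⌉ = 9 → 86.
Difference: 86 − 32 = 54.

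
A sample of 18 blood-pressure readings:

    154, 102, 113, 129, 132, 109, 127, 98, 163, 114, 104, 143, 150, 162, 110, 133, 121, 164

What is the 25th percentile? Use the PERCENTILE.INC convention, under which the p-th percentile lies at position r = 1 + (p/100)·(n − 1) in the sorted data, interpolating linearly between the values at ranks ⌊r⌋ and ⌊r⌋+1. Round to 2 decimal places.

110.75

Sorted: 98, 102, 104, 109, 110, 113, 114, 121, 127, 129, 132, 133, 143, 150, 154, 162, 163, 164.
n = 18.
r = 1 + (25/100)·(18 − 1) = 1 + 4.25 = 5.25.
Rank 5 is 110 and rank 6 is 113.
Interpolate: 110 + 0.25·(113 − 110) = 110 + 0.25·3 = 110.75.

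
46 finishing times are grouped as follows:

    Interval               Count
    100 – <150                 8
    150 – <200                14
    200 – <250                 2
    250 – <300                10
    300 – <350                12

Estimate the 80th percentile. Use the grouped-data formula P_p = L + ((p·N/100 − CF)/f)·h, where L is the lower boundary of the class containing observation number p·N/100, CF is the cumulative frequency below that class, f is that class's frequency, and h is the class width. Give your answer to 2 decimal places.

N = 46; target position k = 80/100 · 46 = 36.8.
Cumulative frequencies: 8, 22, 24, 34, 46.
Observation 36.8 falls in the class 300 – <350.
L = 300, CF = 34, f = 12, h = 50.
P80 = 300 + ((36.8 − 34)/12)·50 = 300 + 11.6667 = 311.667.

311.67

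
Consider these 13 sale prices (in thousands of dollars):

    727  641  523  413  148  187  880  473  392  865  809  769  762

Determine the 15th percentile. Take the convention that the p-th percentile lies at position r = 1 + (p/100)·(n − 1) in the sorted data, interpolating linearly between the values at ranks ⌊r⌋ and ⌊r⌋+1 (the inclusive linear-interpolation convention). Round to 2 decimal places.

Sorted: 148, 187, 392, 413, 473, 523, 641, 727, 762, 769, 809, 865, 880.
n = 13.
r = 1 + (15/100)·(13 − 1) = 1 + 1.8 = 2.8.
Rank 2 is 187 and rank 3 is 392.
Interpolate: 187 + 0.8·(392 − 187) = 187 + 0.8·205 = 351.

351.00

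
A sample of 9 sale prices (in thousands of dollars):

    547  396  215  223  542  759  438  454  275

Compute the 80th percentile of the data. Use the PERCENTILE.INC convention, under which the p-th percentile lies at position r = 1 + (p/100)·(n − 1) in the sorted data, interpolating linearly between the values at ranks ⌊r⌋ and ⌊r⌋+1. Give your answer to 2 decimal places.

544.00

Sorted: 215, 223, 275, 396, 438, 454, 542, 547, 759.
n = 9.
r = 1 + (80/100)·(9 − 1) = 1 + 6.4 = 7.4.
Rank 7 is 542 and rank 8 is 547.
Interpolate: 542 + 0.4·(547 − 542) = 542 + 0.4·5 = 544.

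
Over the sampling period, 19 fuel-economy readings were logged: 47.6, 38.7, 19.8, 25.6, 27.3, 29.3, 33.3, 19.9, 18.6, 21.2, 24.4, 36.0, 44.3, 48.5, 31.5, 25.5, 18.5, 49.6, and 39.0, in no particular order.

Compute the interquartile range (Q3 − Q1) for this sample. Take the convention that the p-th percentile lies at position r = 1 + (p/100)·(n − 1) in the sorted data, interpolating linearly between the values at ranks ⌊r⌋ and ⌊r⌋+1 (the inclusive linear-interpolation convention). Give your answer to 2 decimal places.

16.05

Sorted: 18.5, 18.6, 19.8, 19.9, 21.2, 24.4, 25.5, 25.6, 27.3, 29.3, 31.5, 33.3, 36.0, 38.7, 39.0, 44.3, 47.6, 48.5, 49.6.
n = 19.
P25: r = 5.5; ranks 5–6 are 21.2, 24.4; interpolating gives 22.8.
P75: r = 14.5; ranks 14–15 are 38.7, 39.0; interpolating gives 38.85.
Difference: 38.85 − 22.8 = 16.05.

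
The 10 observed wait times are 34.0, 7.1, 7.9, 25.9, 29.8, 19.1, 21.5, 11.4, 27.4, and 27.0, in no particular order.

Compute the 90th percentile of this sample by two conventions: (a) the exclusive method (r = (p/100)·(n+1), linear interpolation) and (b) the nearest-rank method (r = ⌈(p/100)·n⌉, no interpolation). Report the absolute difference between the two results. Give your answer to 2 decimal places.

Sorted: 7.1, 7.9, 11.4, 19.1, 21.5, 25.9, 27.0, 27.4, 29.8, 34.0.
n = 10.
(a) r = 9.9; between ranks 9 (29.8) and 10 (34.0): 33.58.
(b) the nearest-rank method: rank 9 → 29.8.
|33.58 − 29.8| = 3.78.

3.78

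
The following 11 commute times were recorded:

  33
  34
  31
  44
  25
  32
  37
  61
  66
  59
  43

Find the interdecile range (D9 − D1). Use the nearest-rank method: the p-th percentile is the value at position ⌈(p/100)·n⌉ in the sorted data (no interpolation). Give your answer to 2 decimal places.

30.00

Sorted: 25, 31, 32, 33, 34, 37, 43, 44, 59, 61, 66.
n = 11.
P10: rank ⌈10/100·11⌉ = 2 → 31.
P90: rank ⌈90/100·11⌉ = 10 → 61.
Difference: 61 − 31 = 30.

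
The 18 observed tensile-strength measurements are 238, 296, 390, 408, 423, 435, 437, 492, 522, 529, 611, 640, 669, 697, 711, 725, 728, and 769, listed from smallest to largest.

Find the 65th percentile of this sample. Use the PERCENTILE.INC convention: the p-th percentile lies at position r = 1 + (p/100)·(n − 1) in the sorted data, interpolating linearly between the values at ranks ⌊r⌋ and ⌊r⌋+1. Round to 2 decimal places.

641.45

n = 18.
r = 1 + (65/100)·(18 − 1) = 1 + 11.05 = 12.05.
Rank 12 is 640 and rank 13 is 669.
Interpolate: 640 + 0.05·(669 − 640) = 640 + 0.05·29 = 641.45.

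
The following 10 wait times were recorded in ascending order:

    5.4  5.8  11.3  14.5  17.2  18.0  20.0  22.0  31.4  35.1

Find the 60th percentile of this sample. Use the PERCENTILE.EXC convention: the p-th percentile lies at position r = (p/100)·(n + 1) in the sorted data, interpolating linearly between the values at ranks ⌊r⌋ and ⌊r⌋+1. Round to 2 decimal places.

19.20

n = 10.
r = (60/100)·(10 + 1) = 6.6.
Rank 6 is 18.0 and rank 7 is 20.0.
Interpolate: 18.0 + 0.6·(20.0 − 18.0) = 18.0 + 0.6·2 = 19.2.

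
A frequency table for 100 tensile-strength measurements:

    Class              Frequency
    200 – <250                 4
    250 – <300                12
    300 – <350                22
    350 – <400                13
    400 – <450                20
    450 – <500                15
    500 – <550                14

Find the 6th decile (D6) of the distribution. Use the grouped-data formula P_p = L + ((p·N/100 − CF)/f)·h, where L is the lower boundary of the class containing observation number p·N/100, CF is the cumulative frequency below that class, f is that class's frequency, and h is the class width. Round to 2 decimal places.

N = 100; target position k = 60/100 · 100 = 60.
Cumulative frequencies: 4, 16, 38, 51, 71, 86, 100.
Observation 60 falls in the class 400 – <450.
L = 400, CF = 51, f = 20, h = 50.
P60 = 400 + ((60 − 51)/20)·50 = 400 + 22.5 = 422.5.

422.50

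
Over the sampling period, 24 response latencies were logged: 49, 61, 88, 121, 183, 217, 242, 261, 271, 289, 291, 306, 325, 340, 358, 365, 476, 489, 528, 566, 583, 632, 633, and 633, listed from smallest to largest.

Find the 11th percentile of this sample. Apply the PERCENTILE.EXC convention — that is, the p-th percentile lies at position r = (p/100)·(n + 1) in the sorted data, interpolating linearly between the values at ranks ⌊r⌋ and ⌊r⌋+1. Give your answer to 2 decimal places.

81.25

n = 24.
r = (11/100)·(24 + 1) = 2.75.
Rank 2 is 61 and rank 3 is 88.
Interpolate: 61 + 0.75·(88 − 61) = 61 + 0.75·27 = 81.25.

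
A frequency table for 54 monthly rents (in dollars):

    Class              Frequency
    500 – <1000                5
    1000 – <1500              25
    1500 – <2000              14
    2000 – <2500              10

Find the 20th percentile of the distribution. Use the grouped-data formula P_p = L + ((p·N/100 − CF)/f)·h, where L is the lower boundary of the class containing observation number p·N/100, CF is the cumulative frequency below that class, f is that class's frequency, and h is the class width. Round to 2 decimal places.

1116.00

N = 54; target position k = 20/100 · 54 = 10.8.
Cumulative frequencies: 5, 30, 44, 54.
Observation 10.8 falls in the class 1000 – <1500.
L = 1000, CF = 5, f = 25, h = 500.
P20 = 1000 + ((10.8 − 5)/25)·500 = 1000 + 116 = 1116.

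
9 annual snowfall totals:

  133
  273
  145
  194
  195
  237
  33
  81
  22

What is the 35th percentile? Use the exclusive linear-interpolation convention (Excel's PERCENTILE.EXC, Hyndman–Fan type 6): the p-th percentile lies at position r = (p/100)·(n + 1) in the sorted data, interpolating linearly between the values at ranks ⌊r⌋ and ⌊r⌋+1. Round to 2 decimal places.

Sorted: 22, 33, 81, 133, 145, 194, 195, 237, 273.
n = 9.
r = (35/100)·(9 + 1) = 3.5.
Rank 3 is 81 and rank 4 is 133.
Interpolate: 81 + 0.5·(133 − 81) = 81 + 0.5·52 = 107.

107.00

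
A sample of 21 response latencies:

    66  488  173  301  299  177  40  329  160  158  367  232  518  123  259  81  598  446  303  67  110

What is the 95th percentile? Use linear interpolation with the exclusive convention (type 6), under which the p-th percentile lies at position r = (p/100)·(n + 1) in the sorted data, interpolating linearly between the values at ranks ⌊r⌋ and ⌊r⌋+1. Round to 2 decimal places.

590.00

Sorted: 40, 66, 67, 81, 110, 123, 158, 160, 173, 177, 232, 259, 299, 301, 303, 329, 367, 446, 488, 518, 598.
n = 21.
r = (95/100)·(21 + 1) = 20.9.
Rank 20 is 518 and rank 21 is 598.
Interpolate: 518 + 0.9·(598 − 518) = 518 + 0.9·80 = 590.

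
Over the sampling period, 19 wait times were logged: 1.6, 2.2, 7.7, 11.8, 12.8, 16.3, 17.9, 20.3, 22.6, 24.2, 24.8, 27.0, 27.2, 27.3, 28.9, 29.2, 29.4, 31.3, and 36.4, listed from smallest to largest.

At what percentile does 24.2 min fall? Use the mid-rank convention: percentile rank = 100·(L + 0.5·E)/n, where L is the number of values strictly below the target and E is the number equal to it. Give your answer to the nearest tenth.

Count below 24.2: L = 9; count equal: E = 1; n = 19.
Percentile rank = 100·(9 + 0.5·1)/19 = 100·9.5/19 = 50.

50.0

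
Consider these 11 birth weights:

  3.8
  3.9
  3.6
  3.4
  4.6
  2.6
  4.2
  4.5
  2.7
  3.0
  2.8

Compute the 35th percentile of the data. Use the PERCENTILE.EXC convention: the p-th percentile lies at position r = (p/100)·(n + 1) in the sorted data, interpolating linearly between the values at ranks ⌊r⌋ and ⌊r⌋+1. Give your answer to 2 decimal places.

Sorted: 2.6, 2.7, 2.8, 3.0, 3.4, 3.6, 3.8, 3.9, 4.2, 4.5, 4.6.
n = 11.
r = (35/100)·(11 + 1) = 4.2.
Rank 4 is 3.0 and rank 5 is 3.4.
Interpolate: 3.0 + 0.2·(3.4 − 3.0) = 3.0 + 0.2·0.4 = 3.08.

3.08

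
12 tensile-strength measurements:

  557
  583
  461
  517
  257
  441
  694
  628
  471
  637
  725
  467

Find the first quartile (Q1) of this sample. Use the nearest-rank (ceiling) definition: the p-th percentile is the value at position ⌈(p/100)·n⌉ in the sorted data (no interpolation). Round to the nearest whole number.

Sorted: 257, 441, 461, 467, 471, 517, 557, 583, 628, 637, 694, 725.
n = 12.
Position = ⌈25/100 · 12⌉ = ⌈3⌉ = 3.
The value at rank 3 is 461.

461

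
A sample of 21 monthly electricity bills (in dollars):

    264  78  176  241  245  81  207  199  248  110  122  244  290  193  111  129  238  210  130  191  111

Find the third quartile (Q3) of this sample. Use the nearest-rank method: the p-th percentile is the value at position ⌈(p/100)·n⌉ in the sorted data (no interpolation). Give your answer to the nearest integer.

241

Sorted: 78, 81, 110, 111, 111, 122, 129, 130, 176, 191, 193, 199, 207, 210, 238, 241, 244, 245, 248, 264, 290.
n = 21.
Position = ⌈75/100 · 21⌉ = ⌈15.75⌉ = 16.
The value at rank 16 is 241.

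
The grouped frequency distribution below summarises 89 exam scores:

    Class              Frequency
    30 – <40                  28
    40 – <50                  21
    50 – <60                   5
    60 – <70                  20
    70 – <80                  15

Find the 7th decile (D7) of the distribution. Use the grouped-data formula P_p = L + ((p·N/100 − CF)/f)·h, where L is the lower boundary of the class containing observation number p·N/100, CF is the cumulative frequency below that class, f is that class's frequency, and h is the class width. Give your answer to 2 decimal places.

N = 89; target position k = 70/100 · 89 = 62.3.
Cumulative frequencies: 28, 49, 54, 74, 89.
Observation 62.3 falls in the class 60 – <70.
L = 60, CF = 54, f = 20, h = 10.
P70 = 60 + ((62.3 − 54)/20)·10 = 60 + 4.15 = 64.15.

64.15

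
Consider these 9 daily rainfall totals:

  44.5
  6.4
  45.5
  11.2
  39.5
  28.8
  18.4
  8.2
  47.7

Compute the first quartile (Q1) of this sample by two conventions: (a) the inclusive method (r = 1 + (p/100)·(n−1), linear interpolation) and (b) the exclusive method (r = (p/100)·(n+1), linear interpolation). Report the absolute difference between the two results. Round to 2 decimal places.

Sorted: 6.4, 8.2, 11.2, 18.4, 28.8, 39.5, 44.5, 45.5, 47.7.
n = 9.
(a) r = 3 → value at rank 3 = 11.2.
(b) r = 2.5; between ranks 2 (8.2) and 3 (11.2): 9.7.
|11.2 − 9.7| = 1.5.

1.50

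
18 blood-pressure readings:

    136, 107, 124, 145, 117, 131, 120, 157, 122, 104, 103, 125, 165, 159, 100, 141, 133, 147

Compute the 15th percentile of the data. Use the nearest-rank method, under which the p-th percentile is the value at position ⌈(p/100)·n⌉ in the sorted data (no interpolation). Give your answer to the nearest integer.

104

Sorted: 100, 103, 104, 107, 117, 120, 122, 124, 125, 131, 133, 136, 141, 145, 147, 157, 159, 165.
n = 18.
Position = ⌈15/100 · 18⌉ = ⌈2.7⌉ = 3.
The value at rank 3 is 104.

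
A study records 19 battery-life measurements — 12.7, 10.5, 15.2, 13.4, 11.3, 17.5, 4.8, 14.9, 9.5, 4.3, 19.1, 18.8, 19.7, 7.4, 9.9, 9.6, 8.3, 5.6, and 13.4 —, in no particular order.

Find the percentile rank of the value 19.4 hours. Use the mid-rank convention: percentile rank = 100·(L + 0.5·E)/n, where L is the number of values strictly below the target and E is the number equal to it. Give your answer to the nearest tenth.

Sorted: 4.3, 4.8, 5.6, 7.4, 8.3, 9.5, 9.6, 9.9, 10.5, 11.3, 12.7, 13.4, 13.4, 14.9, 15.2, 17.5, 18.8, 19.1, 19.7.
Count below 19.4: L = 18; count equal: E = 0; n = 19.
Percentile rank = 100·(18 + 0.5·0)/19 = 100·18/19 = 94.74.

94.7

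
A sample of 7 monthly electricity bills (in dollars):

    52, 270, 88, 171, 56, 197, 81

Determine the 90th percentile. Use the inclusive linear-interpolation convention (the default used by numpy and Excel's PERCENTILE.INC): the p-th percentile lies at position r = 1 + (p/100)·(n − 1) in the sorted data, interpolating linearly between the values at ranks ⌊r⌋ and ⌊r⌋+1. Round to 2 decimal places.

226.20

Sorted: 52, 56, 81, 88, 171, 197, 270.
n = 7.
r = 1 + (90/100)·(7 − 1) = 1 + 5.4 = 6.4.
Rank 6 is 197 and rank 7 is 270.
Interpolate: 197 + 0.4·(270 − 197) = 197 + 0.4·73 = 226.2.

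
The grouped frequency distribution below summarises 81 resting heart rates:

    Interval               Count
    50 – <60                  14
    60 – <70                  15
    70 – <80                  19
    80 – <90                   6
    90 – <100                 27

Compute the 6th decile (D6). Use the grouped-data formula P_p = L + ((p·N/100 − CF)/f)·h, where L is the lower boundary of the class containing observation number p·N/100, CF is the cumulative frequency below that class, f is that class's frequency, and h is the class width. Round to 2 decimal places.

N = 81; target position k = 60/100 · 81 = 48.6.
Cumulative frequencies: 14, 29, 48, 54, 81.
Observation 48.6 falls in the class 80 – <90.
L = 80, CF = 48, f = 6, h = 10.
P60 = 80 + ((48.6 − 48)/6)·10 = 80 + 1 = 81.

81.00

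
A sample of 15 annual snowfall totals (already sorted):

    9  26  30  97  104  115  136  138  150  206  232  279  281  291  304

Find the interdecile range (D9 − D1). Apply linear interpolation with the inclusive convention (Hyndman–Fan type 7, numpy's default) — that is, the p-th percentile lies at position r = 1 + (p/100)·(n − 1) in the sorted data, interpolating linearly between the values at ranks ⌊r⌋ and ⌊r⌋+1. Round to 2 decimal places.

n = 15.
P10: r = 2.4; ranks 2–3 are 26, 30; interpolating gives 27.6.
P90: r = 13.6; ranks 13–14 are 281, 291; interpolating gives 287.
Difference: 287 − 27.6 = 259.4.

259.40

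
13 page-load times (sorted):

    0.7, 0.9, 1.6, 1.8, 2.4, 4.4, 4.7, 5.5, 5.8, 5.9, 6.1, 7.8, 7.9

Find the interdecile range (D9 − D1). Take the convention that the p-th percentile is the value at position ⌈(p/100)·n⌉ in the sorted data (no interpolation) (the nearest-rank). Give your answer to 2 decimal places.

6.90

n = 13.
P10: rank ⌈10/100·13⌉ = 2 → 0.9.
P90: rank ⌈90/100·13⌉ = 12 → 7.8.
Difference: 7.8 − 0.9 = 6.9.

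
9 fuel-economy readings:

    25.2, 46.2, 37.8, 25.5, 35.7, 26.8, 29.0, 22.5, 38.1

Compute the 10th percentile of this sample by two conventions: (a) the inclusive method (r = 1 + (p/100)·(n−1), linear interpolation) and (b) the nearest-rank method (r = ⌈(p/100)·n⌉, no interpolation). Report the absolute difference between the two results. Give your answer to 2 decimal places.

2.16

Sorted: 22.5, 25.2, 25.5, 26.8, 29.0, 35.7, 37.8, 38.1, 46.2.
n = 9.
(a) r = 1.8; between ranks 1 (22.5) and 2 (25.2): 24.66.
(b) the nearest-rank method: rank 1 → 22.5.
|24.66 − 22.5| = 2.16.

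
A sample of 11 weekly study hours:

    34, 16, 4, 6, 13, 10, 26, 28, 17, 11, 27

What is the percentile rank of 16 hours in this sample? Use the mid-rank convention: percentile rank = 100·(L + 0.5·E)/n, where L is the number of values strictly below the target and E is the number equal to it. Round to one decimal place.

Sorted: 4, 6, 10, 11, 13, 16, 17, 26, 27, 28, 34.
Count below 16: L = 5; count equal: E = 1; n = 11.
Percentile rank = 100·(5 + 0.5·1)/11 = 100·5.5/11 = 50.

50.0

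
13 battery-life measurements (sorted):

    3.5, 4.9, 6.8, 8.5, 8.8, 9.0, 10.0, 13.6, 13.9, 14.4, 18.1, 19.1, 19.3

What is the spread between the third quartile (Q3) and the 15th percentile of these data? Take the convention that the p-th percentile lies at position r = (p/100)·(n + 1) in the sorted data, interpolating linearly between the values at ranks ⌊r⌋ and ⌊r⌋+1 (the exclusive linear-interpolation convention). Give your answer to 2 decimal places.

11.16

n = 13.
P15: r = 2.1; ranks 2–3 are 4.9, 6.8; interpolating gives 5.09.
P75: r = 10.5; ranks 10–11 are 14.4, 18.1; interpolating gives 16.25.
Difference: 16.25 − 5.09 = 11.16.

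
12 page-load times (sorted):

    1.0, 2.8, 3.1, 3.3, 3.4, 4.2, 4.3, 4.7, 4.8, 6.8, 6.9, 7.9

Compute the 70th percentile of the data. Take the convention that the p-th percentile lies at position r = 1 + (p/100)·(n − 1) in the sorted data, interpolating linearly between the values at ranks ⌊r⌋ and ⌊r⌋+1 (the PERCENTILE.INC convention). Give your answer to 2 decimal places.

4.77

n = 12.
r = 1 + (70/100)·(12 − 1) = 1 + 7.7 = 8.7.
Rank 8 is 4.7 and rank 9 is 4.8.
Interpolate: 4.7 + 0.7·(4.8 − 4.7) = 4.7 + 0.7·0.1 = 4.77.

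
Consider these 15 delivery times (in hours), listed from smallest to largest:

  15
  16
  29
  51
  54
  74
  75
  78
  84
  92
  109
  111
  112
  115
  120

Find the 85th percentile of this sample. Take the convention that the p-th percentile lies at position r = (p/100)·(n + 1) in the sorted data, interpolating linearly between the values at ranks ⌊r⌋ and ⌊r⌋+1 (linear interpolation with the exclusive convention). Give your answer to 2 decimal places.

113.80

n = 15.
r = (85/100)·(15 + 1) = 13.6.
Rank 13 is 112 and rank 14 is 115.
Interpolate: 112 + 0.6·(115 − 112) = 112 + 0.6·3 = 113.8.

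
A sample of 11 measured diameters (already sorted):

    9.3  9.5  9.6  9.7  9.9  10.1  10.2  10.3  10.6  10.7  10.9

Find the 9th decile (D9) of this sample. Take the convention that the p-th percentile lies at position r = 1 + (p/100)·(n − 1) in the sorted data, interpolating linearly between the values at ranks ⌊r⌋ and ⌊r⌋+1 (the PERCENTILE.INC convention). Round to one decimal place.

n = 11.
r = 1 + (90/100)·(11 − 1) = 1 + 9 = 10.
r is an integer, so P90 is the value at rank 10: 10.7.

10.7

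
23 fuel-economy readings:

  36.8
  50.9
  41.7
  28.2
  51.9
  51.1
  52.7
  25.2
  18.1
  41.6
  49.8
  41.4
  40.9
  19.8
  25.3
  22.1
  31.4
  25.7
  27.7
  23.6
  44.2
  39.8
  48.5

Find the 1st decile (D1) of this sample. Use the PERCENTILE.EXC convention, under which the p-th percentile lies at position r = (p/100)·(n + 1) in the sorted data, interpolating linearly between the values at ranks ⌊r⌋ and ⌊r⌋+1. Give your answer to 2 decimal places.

20.72

Sorted: 18.1, 19.8, 22.1, 23.6, 25.2, 25.3, 25.7, 27.7, 28.2, 31.4, 36.8, 39.8, 40.9, 41.4, 41.6, 41.7, 44.2, 48.5, 49.8, 50.9, 51.1, 51.9, 52.7.
n = 23.
r = (10/100)·(23 + 1) = 2.4.
Rank 2 is 19.8 and rank 3 is 22.1.
Interpolate: 19.8 + 0.4·(22.1 − 19.8) = 19.8 + 0.4·2.3 = 20.72.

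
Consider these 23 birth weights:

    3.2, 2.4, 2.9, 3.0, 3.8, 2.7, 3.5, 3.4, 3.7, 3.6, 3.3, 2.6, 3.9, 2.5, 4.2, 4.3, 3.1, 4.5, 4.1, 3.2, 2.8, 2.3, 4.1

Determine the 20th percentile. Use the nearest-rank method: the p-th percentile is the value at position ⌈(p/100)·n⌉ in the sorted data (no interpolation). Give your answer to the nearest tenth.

Sorted: 2.3, 2.4, 2.5, 2.6, 2.7, 2.8, 2.9, 3.0, 3.1, 3.2, 3.2, 3.3, 3.4, 3.5, 3.6, 3.7, 3.8, 3.9, 4.1, 4.1, 4.2, 4.3, 4.5.
n = 23.
Position = ⌈20/100 · 23⌉ = ⌈4.6⌉ = 5.
The value at rank 5 is 2.7.

2.7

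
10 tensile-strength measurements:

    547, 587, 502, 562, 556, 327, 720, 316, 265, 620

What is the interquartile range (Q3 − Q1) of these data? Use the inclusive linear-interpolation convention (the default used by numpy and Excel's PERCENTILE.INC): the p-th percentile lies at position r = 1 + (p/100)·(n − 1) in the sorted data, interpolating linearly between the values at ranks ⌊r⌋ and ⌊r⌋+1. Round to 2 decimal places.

210.00

Sorted: 265, 316, 327, 502, 547, 556, 562, 587, 620, 720.
n = 10.
P25: r = 3.25; ranks 3–4 are 327, 502; interpolating gives 370.75.
P75: r = 7.75; ranks 7–8 are 562, 587; interpolating gives 580.75.
Difference: 580.75 − 370.75 = 210.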